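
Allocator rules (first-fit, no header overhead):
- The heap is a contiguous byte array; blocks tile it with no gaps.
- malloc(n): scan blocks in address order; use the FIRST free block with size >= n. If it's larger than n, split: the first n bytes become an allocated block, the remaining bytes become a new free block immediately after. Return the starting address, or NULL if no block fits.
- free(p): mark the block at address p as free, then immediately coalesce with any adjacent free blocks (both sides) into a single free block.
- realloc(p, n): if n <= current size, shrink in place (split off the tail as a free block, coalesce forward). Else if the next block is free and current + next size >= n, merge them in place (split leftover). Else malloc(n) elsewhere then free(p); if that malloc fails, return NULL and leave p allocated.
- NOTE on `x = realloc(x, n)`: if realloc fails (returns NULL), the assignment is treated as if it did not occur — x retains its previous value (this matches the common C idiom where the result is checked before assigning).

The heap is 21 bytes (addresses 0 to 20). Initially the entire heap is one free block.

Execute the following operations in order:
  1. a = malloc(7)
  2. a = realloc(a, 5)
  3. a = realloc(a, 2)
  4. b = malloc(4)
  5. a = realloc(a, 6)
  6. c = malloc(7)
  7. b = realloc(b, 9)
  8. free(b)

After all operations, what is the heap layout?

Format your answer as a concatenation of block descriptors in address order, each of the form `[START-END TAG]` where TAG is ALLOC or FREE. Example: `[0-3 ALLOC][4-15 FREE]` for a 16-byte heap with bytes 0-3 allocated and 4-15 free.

Op 1: a = malloc(7) -> a = 0; heap: [0-6 ALLOC][7-20 FREE]
Op 2: a = realloc(a, 5) -> a = 0; heap: [0-4 ALLOC][5-20 FREE]
Op 3: a = realloc(a, 2) -> a = 0; heap: [0-1 ALLOC][2-20 FREE]
Op 4: b = malloc(4) -> b = 2; heap: [0-1 ALLOC][2-5 ALLOC][6-20 FREE]
Op 5: a = realloc(a, 6) -> a = 6; heap: [0-1 FREE][2-5 ALLOC][6-11 ALLOC][12-20 FREE]
Op 6: c = malloc(7) -> c = 12; heap: [0-1 FREE][2-5 ALLOC][6-11 ALLOC][12-18 ALLOC][19-20 FREE]
Op 7: b = realloc(b, 9) -> NULL (b unchanged); heap: [0-1 FREE][2-5 ALLOC][6-11 ALLOC][12-18 ALLOC][19-20 FREE]
Op 8: free(b) -> (freed b); heap: [0-5 FREE][6-11 ALLOC][12-18 ALLOC][19-20 FREE]

Answer: [0-5 FREE][6-11 ALLOC][12-18 ALLOC][19-20 FREE]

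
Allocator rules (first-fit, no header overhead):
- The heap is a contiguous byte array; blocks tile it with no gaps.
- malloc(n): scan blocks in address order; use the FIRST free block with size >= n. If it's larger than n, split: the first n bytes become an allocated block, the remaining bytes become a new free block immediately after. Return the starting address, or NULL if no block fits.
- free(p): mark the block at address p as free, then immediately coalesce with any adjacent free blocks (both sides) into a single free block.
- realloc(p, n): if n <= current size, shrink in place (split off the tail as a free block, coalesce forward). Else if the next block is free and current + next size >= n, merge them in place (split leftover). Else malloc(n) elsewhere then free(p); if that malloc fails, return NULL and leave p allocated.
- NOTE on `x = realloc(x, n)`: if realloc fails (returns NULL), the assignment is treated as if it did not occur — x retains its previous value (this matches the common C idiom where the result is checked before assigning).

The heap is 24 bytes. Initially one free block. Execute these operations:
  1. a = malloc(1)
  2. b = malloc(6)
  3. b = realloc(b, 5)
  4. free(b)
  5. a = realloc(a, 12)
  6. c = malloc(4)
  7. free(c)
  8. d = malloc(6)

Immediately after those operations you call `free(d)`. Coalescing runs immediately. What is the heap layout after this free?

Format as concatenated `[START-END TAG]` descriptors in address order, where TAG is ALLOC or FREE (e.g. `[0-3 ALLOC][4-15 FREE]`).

Op 1: a = malloc(1) -> a = 0; heap: [0-0 ALLOC][1-23 FREE]
Op 2: b = malloc(6) -> b = 1; heap: [0-0 ALLOC][1-6 ALLOC][7-23 FREE]
Op 3: b = realloc(b, 5) -> b = 1; heap: [0-0 ALLOC][1-5 ALLOC][6-23 FREE]
Op 4: free(b) -> (freed b); heap: [0-0 ALLOC][1-23 FREE]
Op 5: a = realloc(a, 12) -> a = 0; heap: [0-11 ALLOC][12-23 FREE]
Op 6: c = malloc(4) -> c = 12; heap: [0-11 ALLOC][12-15 ALLOC][16-23 FREE]
Op 7: free(c) -> (freed c); heap: [0-11 ALLOC][12-23 FREE]
Op 8: d = malloc(6) -> d = 12; heap: [0-11 ALLOC][12-17 ALLOC][18-23 FREE]
free(d): d = 12 -> block [12-17 ALLOC]; mark free, coalesce with adjacent free neighbors -> [0-11 ALLOC][12-23 FREE]

Answer: [0-11 ALLOC][12-23 FREE]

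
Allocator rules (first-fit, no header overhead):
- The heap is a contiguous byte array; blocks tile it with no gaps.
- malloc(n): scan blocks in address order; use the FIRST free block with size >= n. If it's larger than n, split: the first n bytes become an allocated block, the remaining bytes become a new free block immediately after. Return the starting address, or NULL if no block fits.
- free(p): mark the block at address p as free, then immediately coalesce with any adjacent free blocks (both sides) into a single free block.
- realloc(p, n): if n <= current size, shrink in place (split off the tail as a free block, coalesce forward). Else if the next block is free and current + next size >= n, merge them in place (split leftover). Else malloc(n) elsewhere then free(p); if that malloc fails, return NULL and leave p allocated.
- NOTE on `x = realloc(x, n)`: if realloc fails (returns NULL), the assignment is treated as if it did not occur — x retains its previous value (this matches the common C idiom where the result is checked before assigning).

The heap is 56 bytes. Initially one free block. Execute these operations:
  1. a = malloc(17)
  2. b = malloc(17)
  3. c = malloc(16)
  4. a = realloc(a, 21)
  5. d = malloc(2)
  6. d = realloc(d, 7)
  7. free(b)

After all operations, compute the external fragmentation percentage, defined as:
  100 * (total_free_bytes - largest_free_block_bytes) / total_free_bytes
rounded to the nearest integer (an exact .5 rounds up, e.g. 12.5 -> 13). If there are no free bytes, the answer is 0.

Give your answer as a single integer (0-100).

Answer: 19

Derivation:
Op 1: a = malloc(17) -> a = 0; heap: [0-16 ALLOC][17-55 FREE]
Op 2: b = malloc(17) -> b = 17; heap: [0-16 ALLOC][17-33 ALLOC][34-55 FREE]
Op 3: c = malloc(16) -> c = 34; heap: [0-16 ALLOC][17-33 ALLOC][34-49 ALLOC][50-55 FREE]
Op 4: a = realloc(a, 21) -> NULL (a unchanged); heap: [0-16 ALLOC][17-33 ALLOC][34-49 ALLOC][50-55 FREE]
Op 5: d = malloc(2) -> d = 50; heap: [0-16 ALLOC][17-33 ALLOC][34-49 ALLOC][50-51 ALLOC][52-55 FREE]
Op 6: d = realloc(d, 7) -> NULL (d unchanged); heap: [0-16 ALLOC][17-33 ALLOC][34-49 ALLOC][50-51 ALLOC][52-55 FREE]
Op 7: free(b) -> (freed b); heap: [0-16 ALLOC][17-33 FREE][34-49 ALLOC][50-51 ALLOC][52-55 FREE]
Free blocks: [17 4] total_free=21 largest=17 -> 100*(21-17)/21 = 400/21 ≈ 19.048 -> rounds to 19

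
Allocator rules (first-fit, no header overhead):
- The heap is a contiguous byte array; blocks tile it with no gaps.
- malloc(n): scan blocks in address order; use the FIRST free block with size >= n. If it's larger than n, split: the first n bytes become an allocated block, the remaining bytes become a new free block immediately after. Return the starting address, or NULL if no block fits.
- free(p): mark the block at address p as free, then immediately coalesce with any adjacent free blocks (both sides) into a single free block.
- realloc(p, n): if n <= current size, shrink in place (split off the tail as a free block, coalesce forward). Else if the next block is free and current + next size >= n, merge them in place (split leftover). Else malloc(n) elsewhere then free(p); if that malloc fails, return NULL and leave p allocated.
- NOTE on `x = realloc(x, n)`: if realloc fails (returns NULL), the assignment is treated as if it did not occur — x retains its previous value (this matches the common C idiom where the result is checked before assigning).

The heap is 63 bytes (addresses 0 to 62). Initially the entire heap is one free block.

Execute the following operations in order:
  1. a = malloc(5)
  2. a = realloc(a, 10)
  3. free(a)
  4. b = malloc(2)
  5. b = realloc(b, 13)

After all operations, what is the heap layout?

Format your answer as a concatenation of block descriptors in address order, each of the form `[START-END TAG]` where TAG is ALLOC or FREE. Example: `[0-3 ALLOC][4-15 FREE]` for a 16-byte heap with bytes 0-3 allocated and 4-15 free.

Answer: [0-12 ALLOC][13-62 FREE]

Derivation:
Op 1: a = malloc(5) -> a = 0; heap: [0-4 ALLOC][5-62 FREE]
Op 2: a = realloc(a, 10) -> a = 0; heap: [0-9 ALLOC][10-62 FREE]
Op 3: free(a) -> (freed a); heap: [0-62 FREE]
Op 4: b = malloc(2) -> b = 0; heap: [0-1 ALLOC][2-62 FREE]
Op 5: b = realloc(b, 13) -> b = 0; heap: [0-12 ALLOC][13-62 FREE]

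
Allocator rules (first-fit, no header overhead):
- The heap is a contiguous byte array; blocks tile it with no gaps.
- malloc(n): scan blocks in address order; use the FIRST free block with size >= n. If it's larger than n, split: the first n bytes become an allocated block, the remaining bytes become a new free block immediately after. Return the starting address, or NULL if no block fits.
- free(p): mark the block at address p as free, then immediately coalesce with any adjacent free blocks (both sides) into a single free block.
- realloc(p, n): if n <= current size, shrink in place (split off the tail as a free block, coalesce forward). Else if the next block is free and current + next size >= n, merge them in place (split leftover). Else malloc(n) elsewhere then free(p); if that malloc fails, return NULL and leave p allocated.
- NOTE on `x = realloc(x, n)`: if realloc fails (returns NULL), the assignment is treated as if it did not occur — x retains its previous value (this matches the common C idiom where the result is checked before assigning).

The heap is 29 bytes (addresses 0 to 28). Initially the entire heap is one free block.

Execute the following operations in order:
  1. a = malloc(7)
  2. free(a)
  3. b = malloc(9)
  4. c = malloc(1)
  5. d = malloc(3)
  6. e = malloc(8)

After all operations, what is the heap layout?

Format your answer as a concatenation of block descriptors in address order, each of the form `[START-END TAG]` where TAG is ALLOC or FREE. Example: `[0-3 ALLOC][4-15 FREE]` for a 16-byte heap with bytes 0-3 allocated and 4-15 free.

Answer: [0-8 ALLOC][9-9 ALLOC][10-12 ALLOC][13-20 ALLOC][21-28 FREE]

Derivation:
Op 1: a = malloc(7) -> a = 0; heap: [0-6 ALLOC][7-28 FREE]
Op 2: free(a) -> (freed a); heap: [0-28 FREE]
Op 3: b = malloc(9) -> b = 0; heap: [0-8 ALLOC][9-28 FREE]
Op 4: c = malloc(1) -> c = 9; heap: [0-8 ALLOC][9-9 ALLOC][10-28 FREE]
Op 5: d = malloc(3) -> d = 10; heap: [0-8 ALLOC][9-9 ALLOC][10-12 ALLOC][13-28 FREE]
Op 6: e = malloc(8) -> e = 13; heap: [0-8 ALLOC][9-9 ALLOC][10-12 ALLOC][13-20 ALLOC][21-28 FREE]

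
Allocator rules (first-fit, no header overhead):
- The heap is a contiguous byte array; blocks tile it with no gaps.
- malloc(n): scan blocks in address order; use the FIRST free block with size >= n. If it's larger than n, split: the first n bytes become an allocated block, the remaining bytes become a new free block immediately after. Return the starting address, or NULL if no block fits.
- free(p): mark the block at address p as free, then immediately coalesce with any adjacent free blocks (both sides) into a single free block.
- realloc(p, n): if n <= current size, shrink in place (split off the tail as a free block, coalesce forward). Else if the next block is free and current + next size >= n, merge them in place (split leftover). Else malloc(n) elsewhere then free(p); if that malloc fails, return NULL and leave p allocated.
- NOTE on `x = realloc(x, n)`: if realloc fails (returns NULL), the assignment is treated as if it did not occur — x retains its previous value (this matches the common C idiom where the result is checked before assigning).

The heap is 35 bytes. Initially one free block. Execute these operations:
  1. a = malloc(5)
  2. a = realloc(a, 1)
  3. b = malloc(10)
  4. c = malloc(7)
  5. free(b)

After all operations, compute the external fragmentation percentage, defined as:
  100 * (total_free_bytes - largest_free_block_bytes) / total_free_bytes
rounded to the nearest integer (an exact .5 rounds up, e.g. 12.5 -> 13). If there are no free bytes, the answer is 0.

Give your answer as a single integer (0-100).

Op 1: a = malloc(5) -> a = 0; heap: [0-4 ALLOC][5-34 FREE]
Op 2: a = realloc(a, 1) -> a = 0; heap: [0-0 ALLOC][1-34 FREE]
Op 3: b = malloc(10) -> b = 1; heap: [0-0 ALLOC][1-10 ALLOC][11-34 FREE]
Op 4: c = malloc(7) -> c = 11; heap: [0-0 ALLOC][1-10 ALLOC][11-17 ALLOC][18-34 FREE]
Op 5: free(b) -> (freed b); heap: [0-0 ALLOC][1-10 FREE][11-17 ALLOC][18-34 FREE]
Free blocks: [10 17] total_free=27 largest=17 -> 100*(27-17)/27 = 1000/27 ≈ 37.037 -> rounds to 37

Answer: 37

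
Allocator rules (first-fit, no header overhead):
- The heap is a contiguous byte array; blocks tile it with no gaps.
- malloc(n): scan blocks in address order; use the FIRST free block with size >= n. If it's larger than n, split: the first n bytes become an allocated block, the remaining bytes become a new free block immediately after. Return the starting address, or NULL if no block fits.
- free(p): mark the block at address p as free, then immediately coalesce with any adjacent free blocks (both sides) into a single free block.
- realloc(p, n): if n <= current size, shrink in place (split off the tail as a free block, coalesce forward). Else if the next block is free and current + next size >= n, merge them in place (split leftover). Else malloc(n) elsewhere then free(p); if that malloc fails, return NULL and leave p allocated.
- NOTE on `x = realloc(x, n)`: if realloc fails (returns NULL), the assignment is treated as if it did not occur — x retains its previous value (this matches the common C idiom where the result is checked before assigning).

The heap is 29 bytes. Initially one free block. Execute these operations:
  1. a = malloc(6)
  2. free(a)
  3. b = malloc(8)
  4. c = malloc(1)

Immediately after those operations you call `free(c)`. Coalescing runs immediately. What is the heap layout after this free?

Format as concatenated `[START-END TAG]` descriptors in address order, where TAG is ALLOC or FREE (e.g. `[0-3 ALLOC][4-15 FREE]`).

Op 1: a = malloc(6) -> a = 0; heap: [0-5 ALLOC][6-28 FREE]
Op 2: free(a) -> (freed a); heap: [0-28 FREE]
Op 3: b = malloc(8) -> b = 0; heap: [0-7 ALLOC][8-28 FREE]
Op 4: c = malloc(1) -> c = 8; heap: [0-7 ALLOC][8-8 ALLOC][9-28 FREE]
free(c): c = 8 -> block [8-8 ALLOC]; mark free, coalesce with adjacent free neighbors -> [0-7 ALLOC][8-28 FREE]

Answer: [0-7 ALLOC][8-28 FREE]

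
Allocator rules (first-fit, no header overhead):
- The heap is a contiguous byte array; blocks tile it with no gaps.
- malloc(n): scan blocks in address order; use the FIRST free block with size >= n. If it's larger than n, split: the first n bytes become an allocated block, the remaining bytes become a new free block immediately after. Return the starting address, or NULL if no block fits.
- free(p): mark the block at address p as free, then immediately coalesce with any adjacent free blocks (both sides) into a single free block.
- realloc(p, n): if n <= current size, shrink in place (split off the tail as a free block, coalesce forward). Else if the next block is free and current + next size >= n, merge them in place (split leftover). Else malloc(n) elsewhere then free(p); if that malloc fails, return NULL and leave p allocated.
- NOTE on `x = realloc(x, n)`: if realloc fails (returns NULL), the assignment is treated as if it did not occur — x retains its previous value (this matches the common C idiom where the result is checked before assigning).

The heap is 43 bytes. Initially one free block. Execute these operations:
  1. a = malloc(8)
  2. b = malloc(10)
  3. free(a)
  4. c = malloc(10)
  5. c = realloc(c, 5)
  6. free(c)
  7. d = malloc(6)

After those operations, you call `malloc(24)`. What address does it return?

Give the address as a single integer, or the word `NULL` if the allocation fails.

Op 1: a = malloc(8) -> a = 0; heap: [0-7 ALLOC][8-42 FREE]
Op 2: b = malloc(10) -> b = 8; heap: [0-7 ALLOC][8-17 ALLOC][18-42 FREE]
Op 3: free(a) -> (freed a); heap: [0-7 FREE][8-17 ALLOC][18-42 FREE]
Op 4: c = malloc(10) -> c = 18; heap: [0-7 FREE][8-17 ALLOC][18-27 ALLOC][28-42 FREE]
Op 5: c = realloc(c, 5) -> c = 18; heap: [0-7 FREE][8-17 ALLOC][18-22 ALLOC][23-42 FREE]
Op 6: free(c) -> (freed c); heap: [0-7 FREE][8-17 ALLOC][18-42 FREE]
Op 7: d = malloc(6) -> d = 0; heap: [0-5 ALLOC][6-7 FREE][8-17 ALLOC][18-42 FREE]
malloc(24): first-fit scan over [0-5 ALLOC][6-7 FREE][8-17 ALLOC][18-42 FREE] -> 18

Answer: 18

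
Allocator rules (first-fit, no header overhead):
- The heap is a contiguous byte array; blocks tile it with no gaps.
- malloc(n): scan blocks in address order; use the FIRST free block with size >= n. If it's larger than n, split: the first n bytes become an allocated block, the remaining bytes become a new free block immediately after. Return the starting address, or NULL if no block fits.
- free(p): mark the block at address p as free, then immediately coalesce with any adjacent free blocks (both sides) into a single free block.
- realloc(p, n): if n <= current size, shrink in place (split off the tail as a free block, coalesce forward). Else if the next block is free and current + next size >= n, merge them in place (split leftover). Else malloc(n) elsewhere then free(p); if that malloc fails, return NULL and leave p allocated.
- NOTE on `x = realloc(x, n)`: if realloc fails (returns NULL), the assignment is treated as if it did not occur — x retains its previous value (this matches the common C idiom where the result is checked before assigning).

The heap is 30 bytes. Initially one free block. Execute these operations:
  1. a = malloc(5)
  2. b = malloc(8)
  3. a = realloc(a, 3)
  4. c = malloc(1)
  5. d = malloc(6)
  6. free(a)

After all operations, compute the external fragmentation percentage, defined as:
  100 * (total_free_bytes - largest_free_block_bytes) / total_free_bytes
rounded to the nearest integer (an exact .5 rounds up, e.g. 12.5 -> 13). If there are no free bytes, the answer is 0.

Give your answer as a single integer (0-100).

Op 1: a = malloc(5) -> a = 0; heap: [0-4 ALLOC][5-29 FREE]
Op 2: b = malloc(8) -> b = 5; heap: [0-4 ALLOC][5-12 ALLOC][13-29 FREE]
Op 3: a = realloc(a, 3) -> a = 0; heap: [0-2 ALLOC][3-4 FREE][5-12 ALLOC][13-29 FREE]
Op 4: c = malloc(1) -> c = 3; heap: [0-2 ALLOC][3-3 ALLOC][4-4 FREE][5-12 ALLOC][13-29 FREE]
Op 5: d = malloc(6) -> d = 13; heap: [0-2 ALLOC][3-3 ALLOC][4-4 FREE][5-12 ALLOC][13-18 ALLOC][19-29 FREE]
Op 6: free(a) -> (freed a); heap: [0-2 FREE][3-3 ALLOC][4-4 FREE][5-12 ALLOC][13-18 ALLOC][19-29 FREE]
Free blocks: [3 1 11] total_free=15 largest=11 -> 100*(15-11)/15 = 400/15 ≈ 26.667 -> rounds to 27

Answer: 27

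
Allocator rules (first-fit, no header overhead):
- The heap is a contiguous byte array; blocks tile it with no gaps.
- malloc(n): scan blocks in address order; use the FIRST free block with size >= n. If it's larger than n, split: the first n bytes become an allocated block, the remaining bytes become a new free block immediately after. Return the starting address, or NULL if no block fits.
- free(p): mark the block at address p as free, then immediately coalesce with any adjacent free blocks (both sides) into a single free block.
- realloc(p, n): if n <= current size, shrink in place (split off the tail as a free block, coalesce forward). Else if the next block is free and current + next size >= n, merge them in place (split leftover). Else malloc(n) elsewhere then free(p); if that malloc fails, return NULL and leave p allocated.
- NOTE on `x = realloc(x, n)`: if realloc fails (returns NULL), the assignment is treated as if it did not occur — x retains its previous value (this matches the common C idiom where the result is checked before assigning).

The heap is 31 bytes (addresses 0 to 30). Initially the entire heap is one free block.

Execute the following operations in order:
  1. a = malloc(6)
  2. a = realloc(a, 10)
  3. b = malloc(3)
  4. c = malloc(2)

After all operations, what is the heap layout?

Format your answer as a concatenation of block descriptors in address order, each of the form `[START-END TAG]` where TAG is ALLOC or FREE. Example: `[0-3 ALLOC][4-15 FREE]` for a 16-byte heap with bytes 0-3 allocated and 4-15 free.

Op 1: a = malloc(6) -> a = 0; heap: [0-5 ALLOC][6-30 FREE]
Op 2: a = realloc(a, 10) -> a = 0; heap: [0-9 ALLOC][10-30 FREE]
Op 3: b = malloc(3) -> b = 10; heap: [0-9 ALLOC][10-12 ALLOC][13-30 FREE]
Op 4: c = malloc(2) -> c = 13; heap: [0-9 ALLOC][10-12 ALLOC][13-14 ALLOC][15-30 FREE]

Answer: [0-9 ALLOC][10-12 ALLOC][13-14 ALLOC][15-30 FREE]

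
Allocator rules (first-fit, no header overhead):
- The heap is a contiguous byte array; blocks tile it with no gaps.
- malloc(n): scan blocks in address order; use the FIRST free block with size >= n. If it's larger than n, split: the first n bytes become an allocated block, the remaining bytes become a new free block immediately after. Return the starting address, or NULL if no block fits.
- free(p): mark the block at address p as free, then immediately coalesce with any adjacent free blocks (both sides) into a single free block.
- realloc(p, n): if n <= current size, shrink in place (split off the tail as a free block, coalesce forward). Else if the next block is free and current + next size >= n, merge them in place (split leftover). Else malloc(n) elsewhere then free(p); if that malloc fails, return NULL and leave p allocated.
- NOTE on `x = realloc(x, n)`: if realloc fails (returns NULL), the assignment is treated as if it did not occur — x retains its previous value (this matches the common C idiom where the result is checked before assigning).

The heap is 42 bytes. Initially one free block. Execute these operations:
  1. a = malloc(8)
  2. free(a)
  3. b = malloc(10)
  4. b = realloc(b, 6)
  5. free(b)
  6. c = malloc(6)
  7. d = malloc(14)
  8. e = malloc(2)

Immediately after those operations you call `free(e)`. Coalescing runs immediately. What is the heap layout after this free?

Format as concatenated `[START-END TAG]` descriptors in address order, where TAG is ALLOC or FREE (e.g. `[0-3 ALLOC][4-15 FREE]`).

Op 1: a = malloc(8) -> a = 0; heap: [0-7 ALLOC][8-41 FREE]
Op 2: free(a) -> (freed a); heap: [0-41 FREE]
Op 3: b = malloc(10) -> b = 0; heap: [0-9 ALLOC][10-41 FREE]
Op 4: b = realloc(b, 6) -> b = 0; heap: [0-5 ALLOC][6-41 FREE]
Op 5: free(b) -> (freed b); heap: [0-41 FREE]
Op 6: c = malloc(6) -> c = 0; heap: [0-5 ALLOC][6-41 FREE]
Op 7: d = malloc(14) -> d = 6; heap: [0-5 ALLOC][6-19 ALLOC][20-41 FREE]
Op 8: e = malloc(2) -> e = 20; heap: [0-5 ALLOC][6-19 ALLOC][20-21 ALLOC][22-41 FREE]
free(e): e = 20 -> block [20-21 ALLOC]; mark free, coalesce with adjacent free neighbors -> [0-5 ALLOC][6-19 ALLOC][20-41 FREE]

Answer: [0-5 ALLOC][6-19 ALLOC][20-41 FREE]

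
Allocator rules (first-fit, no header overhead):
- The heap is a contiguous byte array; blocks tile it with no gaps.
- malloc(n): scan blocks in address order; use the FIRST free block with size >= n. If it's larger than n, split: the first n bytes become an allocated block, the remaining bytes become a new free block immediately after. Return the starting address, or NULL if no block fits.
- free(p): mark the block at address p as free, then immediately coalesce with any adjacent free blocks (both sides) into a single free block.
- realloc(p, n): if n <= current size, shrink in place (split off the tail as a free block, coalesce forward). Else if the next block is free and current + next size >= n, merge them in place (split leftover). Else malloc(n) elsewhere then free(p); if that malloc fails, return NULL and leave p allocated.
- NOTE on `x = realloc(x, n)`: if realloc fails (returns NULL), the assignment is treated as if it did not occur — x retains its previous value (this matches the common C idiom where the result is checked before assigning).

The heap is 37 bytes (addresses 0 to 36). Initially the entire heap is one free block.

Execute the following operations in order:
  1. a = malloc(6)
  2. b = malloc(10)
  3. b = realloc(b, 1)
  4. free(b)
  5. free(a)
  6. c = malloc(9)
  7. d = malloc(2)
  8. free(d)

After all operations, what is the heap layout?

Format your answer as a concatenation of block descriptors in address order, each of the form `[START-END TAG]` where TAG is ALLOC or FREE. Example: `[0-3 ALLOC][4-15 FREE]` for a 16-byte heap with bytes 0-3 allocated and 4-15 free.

Answer: [0-8 ALLOC][9-36 FREE]

Derivation:
Op 1: a = malloc(6) -> a = 0; heap: [0-5 ALLOC][6-36 FREE]
Op 2: b = malloc(10) -> b = 6; heap: [0-5 ALLOC][6-15 ALLOC][16-36 FREE]
Op 3: b = realloc(b, 1) -> b = 6; heap: [0-5 ALLOC][6-6 ALLOC][7-36 FREE]
Op 4: free(b) -> (freed b); heap: [0-5 ALLOC][6-36 FREE]
Op 5: free(a) -> (freed a); heap: [0-36 FREE]
Op 6: c = malloc(9) -> c = 0; heap: [0-8 ALLOC][9-36 FREE]
Op 7: d = malloc(2) -> d = 9; heap: [0-8 ALLOC][9-10 ALLOC][11-36 FREE]
Op 8: free(d) -> (freed d); heap: [0-8 ALLOC][9-36 FREE]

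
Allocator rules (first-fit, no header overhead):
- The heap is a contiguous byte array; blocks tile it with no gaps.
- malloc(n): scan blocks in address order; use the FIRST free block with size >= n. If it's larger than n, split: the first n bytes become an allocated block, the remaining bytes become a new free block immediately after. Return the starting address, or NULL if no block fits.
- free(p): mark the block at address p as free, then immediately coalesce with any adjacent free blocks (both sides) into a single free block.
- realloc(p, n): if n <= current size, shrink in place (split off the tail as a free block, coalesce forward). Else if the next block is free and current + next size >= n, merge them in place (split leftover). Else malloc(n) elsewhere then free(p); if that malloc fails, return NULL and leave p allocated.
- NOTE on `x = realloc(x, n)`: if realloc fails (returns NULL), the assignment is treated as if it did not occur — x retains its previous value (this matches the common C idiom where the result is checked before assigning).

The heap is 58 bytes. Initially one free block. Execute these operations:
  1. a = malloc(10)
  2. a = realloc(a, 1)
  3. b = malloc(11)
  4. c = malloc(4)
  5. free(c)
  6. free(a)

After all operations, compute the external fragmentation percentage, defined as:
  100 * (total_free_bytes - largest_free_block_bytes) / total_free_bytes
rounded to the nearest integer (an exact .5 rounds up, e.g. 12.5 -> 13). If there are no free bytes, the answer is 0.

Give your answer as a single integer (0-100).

Answer: 2

Derivation:
Op 1: a = malloc(10) -> a = 0; heap: [0-9 ALLOC][10-57 FREE]
Op 2: a = realloc(a, 1) -> a = 0; heap: [0-0 ALLOC][1-57 FREE]
Op 3: b = malloc(11) -> b = 1; heap: [0-0 ALLOC][1-11 ALLOC][12-57 FREE]
Op 4: c = malloc(4) -> c = 12; heap: [0-0 ALLOC][1-11 ALLOC][12-15 ALLOC][16-57 FREE]
Op 5: free(c) -> (freed c); heap: [0-0 ALLOC][1-11 ALLOC][12-57 FREE]
Op 6: free(a) -> (freed a); heap: [0-0 FREE][1-11 ALLOC][12-57 FREE]
Free blocks: [1 46] total_free=47 largest=46 -> 100*(47-46)/47 = 100/47 ≈ 2.128 -> rounds to 2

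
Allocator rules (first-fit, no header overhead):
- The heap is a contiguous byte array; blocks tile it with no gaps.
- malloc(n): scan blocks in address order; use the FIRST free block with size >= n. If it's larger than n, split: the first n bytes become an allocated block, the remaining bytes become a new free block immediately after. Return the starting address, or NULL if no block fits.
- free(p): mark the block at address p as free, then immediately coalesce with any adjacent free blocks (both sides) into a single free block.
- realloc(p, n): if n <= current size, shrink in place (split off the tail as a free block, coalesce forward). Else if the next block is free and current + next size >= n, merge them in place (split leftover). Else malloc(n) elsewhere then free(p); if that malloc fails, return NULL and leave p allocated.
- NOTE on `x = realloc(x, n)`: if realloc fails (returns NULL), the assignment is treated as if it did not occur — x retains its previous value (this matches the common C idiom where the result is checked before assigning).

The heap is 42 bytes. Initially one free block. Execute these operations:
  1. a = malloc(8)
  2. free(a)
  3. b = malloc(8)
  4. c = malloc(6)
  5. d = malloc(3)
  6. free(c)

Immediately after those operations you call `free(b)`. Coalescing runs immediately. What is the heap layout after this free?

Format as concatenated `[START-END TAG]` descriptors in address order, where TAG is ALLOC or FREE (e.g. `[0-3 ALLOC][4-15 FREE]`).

Op 1: a = malloc(8) -> a = 0; heap: [0-7 ALLOC][8-41 FREE]
Op 2: free(a) -> (freed a); heap: [0-41 FREE]
Op 3: b = malloc(8) -> b = 0; heap: [0-7 ALLOC][8-41 FREE]
Op 4: c = malloc(6) -> c = 8; heap: [0-7 ALLOC][8-13 ALLOC][14-41 FREE]
Op 5: d = malloc(3) -> d = 14; heap: [0-7 ALLOC][8-13 ALLOC][14-16 ALLOC][17-41 FREE]
Op 6: free(c) -> (freed c); heap: [0-7 ALLOC][8-13 FREE][14-16 ALLOC][17-41 FREE]
free(b): b = 0 -> block [0-7 ALLOC]; mark free, coalesce with adjacent free neighbors -> [0-13 FREE][14-16 ALLOC][17-41 FREE]

Answer: [0-13 FREE][14-16 ALLOC][17-41 FREE]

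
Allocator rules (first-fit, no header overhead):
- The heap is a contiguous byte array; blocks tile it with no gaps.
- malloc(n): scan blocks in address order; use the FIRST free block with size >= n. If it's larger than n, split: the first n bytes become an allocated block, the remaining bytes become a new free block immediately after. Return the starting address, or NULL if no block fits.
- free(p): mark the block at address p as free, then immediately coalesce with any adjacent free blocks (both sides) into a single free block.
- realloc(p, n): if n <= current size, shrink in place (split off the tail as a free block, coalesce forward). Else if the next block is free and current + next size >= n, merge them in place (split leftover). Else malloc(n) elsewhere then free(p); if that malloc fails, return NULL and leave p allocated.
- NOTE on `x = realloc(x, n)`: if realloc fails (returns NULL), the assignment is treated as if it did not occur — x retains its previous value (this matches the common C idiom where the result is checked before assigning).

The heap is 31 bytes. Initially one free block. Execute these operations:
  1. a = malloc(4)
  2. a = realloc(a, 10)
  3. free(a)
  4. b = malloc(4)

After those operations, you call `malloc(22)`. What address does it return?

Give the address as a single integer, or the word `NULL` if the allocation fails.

Answer: 4

Derivation:
Op 1: a = malloc(4) -> a = 0; heap: [0-3 ALLOC][4-30 FREE]
Op 2: a = realloc(a, 10) -> a = 0; heap: [0-9 ALLOC][10-30 FREE]
Op 3: free(a) -> (freed a); heap: [0-30 FREE]
Op 4: b = malloc(4) -> b = 0; heap: [0-3 ALLOC][4-30 FREE]
malloc(22): first-fit scan over [0-3 ALLOC][4-30 FREE] -> 4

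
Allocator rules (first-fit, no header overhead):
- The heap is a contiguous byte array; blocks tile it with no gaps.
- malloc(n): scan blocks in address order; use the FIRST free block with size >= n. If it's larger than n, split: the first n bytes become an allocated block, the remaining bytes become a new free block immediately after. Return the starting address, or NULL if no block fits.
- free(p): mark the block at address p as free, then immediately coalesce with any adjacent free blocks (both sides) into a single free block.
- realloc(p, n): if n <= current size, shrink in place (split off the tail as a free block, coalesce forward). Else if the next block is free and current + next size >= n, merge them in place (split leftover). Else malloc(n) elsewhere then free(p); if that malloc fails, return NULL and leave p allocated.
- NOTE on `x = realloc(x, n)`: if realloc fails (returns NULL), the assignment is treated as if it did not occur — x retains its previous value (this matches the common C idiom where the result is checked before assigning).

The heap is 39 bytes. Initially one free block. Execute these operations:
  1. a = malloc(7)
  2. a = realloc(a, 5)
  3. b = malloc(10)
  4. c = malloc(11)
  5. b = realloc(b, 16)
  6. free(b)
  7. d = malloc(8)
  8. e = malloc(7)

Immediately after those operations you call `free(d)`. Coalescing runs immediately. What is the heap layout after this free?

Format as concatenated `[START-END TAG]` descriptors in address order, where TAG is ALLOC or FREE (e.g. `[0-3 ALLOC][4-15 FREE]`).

Op 1: a = malloc(7) -> a = 0; heap: [0-6 ALLOC][7-38 FREE]
Op 2: a = realloc(a, 5) -> a = 0; heap: [0-4 ALLOC][5-38 FREE]
Op 3: b = malloc(10) -> b = 5; heap: [0-4 ALLOC][5-14 ALLOC][15-38 FREE]
Op 4: c = malloc(11) -> c = 15; heap: [0-4 ALLOC][5-14 ALLOC][15-25 ALLOC][26-38 FREE]
Op 5: b = realloc(b, 16) -> NULL (b unchanged); heap: [0-4 ALLOC][5-14 ALLOC][15-25 ALLOC][26-38 FREE]
Op 6: free(b) -> (freed b); heap: [0-4 ALLOC][5-14 FREE][15-25 ALLOC][26-38 FREE]
Op 7: d = malloc(8) -> d = 5; heap: [0-4 ALLOC][5-12 ALLOC][13-14 FREE][15-25 ALLOC][26-38 FREE]
Op 8: e = malloc(7) -> e = 26; heap: [0-4 ALLOC][5-12 ALLOC][13-14 FREE][15-25 ALLOC][26-32 ALLOC][33-38 FREE]
free(d): d = 5 -> block [5-12 ALLOC]; mark free, coalesce with adjacent free neighbors -> [0-4 ALLOC][5-14 FREE][15-25 ALLOC][26-32 ALLOC][33-38 FREE]

Answer: [0-4 ALLOC][5-14 FREE][15-25 ALLOC][26-32 ALLOC][33-38 FREE]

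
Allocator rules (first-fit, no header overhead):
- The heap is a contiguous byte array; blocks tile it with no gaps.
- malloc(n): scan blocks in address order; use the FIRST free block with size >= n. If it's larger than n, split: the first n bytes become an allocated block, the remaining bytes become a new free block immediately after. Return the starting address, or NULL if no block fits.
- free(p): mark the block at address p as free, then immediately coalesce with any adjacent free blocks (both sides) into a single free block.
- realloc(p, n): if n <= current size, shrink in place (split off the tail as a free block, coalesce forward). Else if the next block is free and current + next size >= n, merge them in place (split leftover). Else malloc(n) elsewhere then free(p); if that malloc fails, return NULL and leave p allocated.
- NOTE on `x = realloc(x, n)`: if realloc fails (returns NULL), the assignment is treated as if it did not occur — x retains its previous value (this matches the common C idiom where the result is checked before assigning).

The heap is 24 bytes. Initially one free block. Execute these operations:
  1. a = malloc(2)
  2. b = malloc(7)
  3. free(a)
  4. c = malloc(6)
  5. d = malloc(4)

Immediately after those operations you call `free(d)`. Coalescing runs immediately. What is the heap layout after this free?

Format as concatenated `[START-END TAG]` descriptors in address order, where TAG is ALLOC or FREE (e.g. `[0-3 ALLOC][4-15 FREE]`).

Op 1: a = malloc(2) -> a = 0; heap: [0-1 ALLOC][2-23 FREE]
Op 2: b = malloc(7) -> b = 2; heap: [0-1 ALLOC][2-8 ALLOC][9-23 FREE]
Op 3: free(a) -> (freed a); heap: [0-1 FREE][2-8 ALLOC][9-23 FREE]
Op 4: c = malloc(6) -> c = 9; heap: [0-1 FREE][2-8 ALLOC][9-14 ALLOC][15-23 FREE]
Op 5: d = malloc(4) -> d = 15; heap: [0-1 FREE][2-8 ALLOC][9-14 ALLOC][15-18 ALLOC][19-23 FREE]
free(d): d = 15 -> block [15-18 ALLOC]; mark free, coalesce with adjacent free neighbors -> [0-1 FREE][2-8 ALLOC][9-14 ALLOC][15-23 FREE]

Answer: [0-1 FREE][2-8 ALLOC][9-14 ALLOC][15-23 FREE]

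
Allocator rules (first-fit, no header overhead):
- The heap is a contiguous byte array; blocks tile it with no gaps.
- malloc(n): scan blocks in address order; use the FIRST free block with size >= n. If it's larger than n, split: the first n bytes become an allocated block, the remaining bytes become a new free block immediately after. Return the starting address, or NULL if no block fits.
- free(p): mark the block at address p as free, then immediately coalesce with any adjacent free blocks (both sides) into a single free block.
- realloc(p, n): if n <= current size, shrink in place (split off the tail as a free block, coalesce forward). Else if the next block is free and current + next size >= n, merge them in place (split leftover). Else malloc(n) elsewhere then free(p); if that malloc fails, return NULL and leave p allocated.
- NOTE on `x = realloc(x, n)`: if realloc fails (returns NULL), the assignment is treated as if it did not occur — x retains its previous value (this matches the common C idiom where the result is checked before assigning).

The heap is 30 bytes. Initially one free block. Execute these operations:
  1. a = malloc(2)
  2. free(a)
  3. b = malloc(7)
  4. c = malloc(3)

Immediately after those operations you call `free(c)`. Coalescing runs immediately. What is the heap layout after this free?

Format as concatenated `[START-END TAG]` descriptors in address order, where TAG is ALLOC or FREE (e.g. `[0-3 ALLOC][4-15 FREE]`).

Op 1: a = malloc(2) -> a = 0; heap: [0-1 ALLOC][2-29 FREE]
Op 2: free(a) -> (freed a); heap: [0-29 FREE]
Op 3: b = malloc(7) -> b = 0; heap: [0-6 ALLOC][7-29 FREE]
Op 4: c = malloc(3) -> c = 7; heap: [0-6 ALLOC][7-9 ALLOC][10-29 FREE]
free(c): c = 7 -> block [7-9 ALLOC]; mark free, coalesce with adjacent free neighbors -> [0-6 ALLOC][7-29 FREE]

Answer: [0-6 ALLOC][7-29 FREE]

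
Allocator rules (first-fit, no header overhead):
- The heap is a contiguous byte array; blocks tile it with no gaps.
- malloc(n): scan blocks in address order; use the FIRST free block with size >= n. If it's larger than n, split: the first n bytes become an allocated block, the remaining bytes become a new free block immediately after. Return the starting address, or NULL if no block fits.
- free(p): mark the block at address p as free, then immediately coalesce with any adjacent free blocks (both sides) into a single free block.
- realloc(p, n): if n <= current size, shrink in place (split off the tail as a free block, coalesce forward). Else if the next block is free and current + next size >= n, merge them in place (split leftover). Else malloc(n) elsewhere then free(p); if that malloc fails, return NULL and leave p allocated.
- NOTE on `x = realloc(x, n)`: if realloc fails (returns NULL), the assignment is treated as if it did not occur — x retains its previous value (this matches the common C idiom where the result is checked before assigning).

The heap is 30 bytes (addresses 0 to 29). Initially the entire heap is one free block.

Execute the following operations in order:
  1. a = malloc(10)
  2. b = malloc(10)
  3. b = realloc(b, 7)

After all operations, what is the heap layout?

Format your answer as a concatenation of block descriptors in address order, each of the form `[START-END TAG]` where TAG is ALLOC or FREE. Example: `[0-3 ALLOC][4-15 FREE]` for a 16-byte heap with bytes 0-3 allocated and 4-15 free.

Answer: [0-9 ALLOC][10-16 ALLOC][17-29 FREE]

Derivation:
Op 1: a = malloc(10) -> a = 0; heap: [0-9 ALLOC][10-29 FREE]
Op 2: b = malloc(10) -> b = 10; heap: [0-9 ALLOC][10-19 ALLOC][20-29 FREE]
Op 3: b = realloc(b, 7) -> b = 10; heap: [0-9 ALLOC][10-16 ALLOC][17-29 FREE]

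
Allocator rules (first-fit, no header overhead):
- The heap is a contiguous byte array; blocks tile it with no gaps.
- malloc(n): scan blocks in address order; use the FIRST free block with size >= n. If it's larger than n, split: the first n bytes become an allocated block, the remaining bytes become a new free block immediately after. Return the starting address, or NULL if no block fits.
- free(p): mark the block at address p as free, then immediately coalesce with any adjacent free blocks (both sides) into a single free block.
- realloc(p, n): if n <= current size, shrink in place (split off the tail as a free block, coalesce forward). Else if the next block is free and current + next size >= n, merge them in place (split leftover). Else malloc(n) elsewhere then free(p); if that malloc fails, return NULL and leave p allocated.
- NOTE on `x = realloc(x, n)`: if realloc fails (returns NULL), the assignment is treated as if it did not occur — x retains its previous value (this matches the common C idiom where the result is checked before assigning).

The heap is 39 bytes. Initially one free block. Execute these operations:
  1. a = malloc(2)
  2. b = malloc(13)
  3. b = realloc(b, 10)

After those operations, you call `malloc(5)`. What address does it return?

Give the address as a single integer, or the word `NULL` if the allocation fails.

Answer: 12

Derivation:
Op 1: a = malloc(2) -> a = 0; heap: [0-1 ALLOC][2-38 FREE]
Op 2: b = malloc(13) -> b = 2; heap: [0-1 ALLOC][2-14 ALLOC][15-38 FREE]
Op 3: b = realloc(b, 10) -> b = 2; heap: [0-1 ALLOC][2-11 ALLOC][12-38 FREE]
malloc(5): first-fit scan over [0-1 ALLOC][2-11 ALLOC][12-38 FREE] -> 12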